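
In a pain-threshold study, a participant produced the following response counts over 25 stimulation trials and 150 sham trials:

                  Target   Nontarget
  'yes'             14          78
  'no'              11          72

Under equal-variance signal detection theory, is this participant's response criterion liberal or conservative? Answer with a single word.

liberal

z(H) = 0.151, z(FA) = 0.050
c = −½·(z(H) + z(FA)) = -0.1005
c < 0 → liberal criterion (biased toward responding “yes”).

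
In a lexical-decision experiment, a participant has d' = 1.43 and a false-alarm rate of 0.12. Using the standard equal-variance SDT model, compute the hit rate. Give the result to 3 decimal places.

z(false-alarm rate) = z(0.12) = -1.1750
z(H) = z(FA) + d' = -1.1750 + 1.43 = 0.2550
hit rate = Φ(0.2550) = 0.6006

hit rate = 0.601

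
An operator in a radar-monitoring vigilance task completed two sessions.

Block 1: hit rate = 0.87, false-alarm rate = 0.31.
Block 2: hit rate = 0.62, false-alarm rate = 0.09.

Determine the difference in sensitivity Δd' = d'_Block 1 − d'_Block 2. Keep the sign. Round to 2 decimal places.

Block 1: z(0.87) = 1.126, z(0.31) = -0.496, d' = 1.622
Block 2: z(0.62) = 0.305, z(0.09) = -1.341, d' = 1.646
Δd' = d'_Block 1 − d'_Block 2 = 1.622 − 1.646 = -0.024
Block 2 has the higher sensitivity.

Δd' = -0.02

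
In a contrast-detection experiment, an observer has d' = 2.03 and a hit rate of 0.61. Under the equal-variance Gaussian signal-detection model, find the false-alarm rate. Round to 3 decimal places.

false-alarm rate = 0.040

z(hit rate) = z(0.61) = 0.2793
z(FA) = z(H) − d' = 0.2793 − 2.03 = -1.7507
false-alarm rate = Φ(-1.7507) = 0.0400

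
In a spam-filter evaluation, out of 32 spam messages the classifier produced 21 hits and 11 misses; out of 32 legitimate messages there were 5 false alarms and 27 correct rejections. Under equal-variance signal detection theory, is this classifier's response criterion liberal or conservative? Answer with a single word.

conservative

z(H) = 0.402, z(FA) = -1.010
c = −½·(z(H) + z(FA)) = 0.304
c > 0 → conservative criterion (biased toward responding “no”).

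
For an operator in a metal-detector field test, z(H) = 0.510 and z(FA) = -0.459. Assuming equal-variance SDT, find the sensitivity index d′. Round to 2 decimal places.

d′ = 0.97

d' = z(H) − z(FA) = 0.510 − (-0.459) = 0.969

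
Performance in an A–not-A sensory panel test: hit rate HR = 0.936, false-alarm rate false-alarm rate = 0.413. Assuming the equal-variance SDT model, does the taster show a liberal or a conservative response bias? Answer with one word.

z(H) = 1.522, z(FA) = -0.220
c = −½·(z(H) + z(FA)) = -0.651
c < 0 → liberal criterion (biased toward responding “yes”).

liberal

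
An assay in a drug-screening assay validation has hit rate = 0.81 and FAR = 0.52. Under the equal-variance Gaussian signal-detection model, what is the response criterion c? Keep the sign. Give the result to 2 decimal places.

z(0.81) = 0.8779, z(0.52) = 0.0502
c = −½·[z(H) + z(FA)] = −0.5 × (0.8779 + 0.0502) = -0.46405
c < 0: the assay has a liberal response bias.

c = -0.46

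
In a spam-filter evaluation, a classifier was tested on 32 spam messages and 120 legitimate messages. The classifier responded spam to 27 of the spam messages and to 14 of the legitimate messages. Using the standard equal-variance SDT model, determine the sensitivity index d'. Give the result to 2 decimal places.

H = 27/32 = 0.8438
FA = 14/120 = 0.1167
z(0.8438) = 1.0102, z(0.1167) = -1.1916
d' = z(H) − z(FA) = 1.0102 − (-1.1916) = 2.2018

d' = 2.20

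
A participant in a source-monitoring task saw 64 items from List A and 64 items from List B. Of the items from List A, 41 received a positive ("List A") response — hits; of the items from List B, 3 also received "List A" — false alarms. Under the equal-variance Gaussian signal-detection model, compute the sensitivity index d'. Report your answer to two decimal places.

d' = 2.04

H = 41/64 = 0.6406
FA = 3/64 = 0.0469
z(H) = 0.3601
z(FA) = -1.6757
d' = z(H) − z(FA) = 0.3601 − (-1.6757) = 2.0358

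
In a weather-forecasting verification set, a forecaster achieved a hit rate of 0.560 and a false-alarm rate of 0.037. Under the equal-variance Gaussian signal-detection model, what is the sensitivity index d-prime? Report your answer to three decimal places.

d-prime = 1.938

z(0.560) = 0.1510, z(0.037) = -1.7866
d' = z(H) − z(FA) = 0.1510 − (-1.7866) = 1.9376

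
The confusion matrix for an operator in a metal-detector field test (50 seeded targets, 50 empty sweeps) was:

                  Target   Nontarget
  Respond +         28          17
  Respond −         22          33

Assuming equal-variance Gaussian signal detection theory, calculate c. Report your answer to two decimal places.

c = 0.13

H = 28/50 = 0.5600
FA = 17/50 = 0.3400
Φ⁻¹(H) = 0.1510
Φ⁻¹(FA) = -0.4125
c = −½·[z(H) + z(FA)] = −0.5 × (0.1510 + (-0.4125)) = 0.13075
c > 0: the operator has a conservative response bias.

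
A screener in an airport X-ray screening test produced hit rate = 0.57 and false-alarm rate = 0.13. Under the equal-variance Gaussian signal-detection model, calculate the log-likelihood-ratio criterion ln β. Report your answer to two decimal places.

z(H) = z(0.57) = 0.176
z(FA) = z(0.13) = -1.126
ln β = −½·[z(H)² − z(FA)²] = −0.5 × (0.031 − 1.268) = 0.6185

ln β = 0.62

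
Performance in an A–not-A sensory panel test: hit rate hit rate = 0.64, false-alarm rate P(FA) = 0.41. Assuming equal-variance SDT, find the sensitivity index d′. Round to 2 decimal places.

z(H) = 0.358
z(FA) = -0.228
d' = z(H) − z(FA) = 0.358 − (-0.228) = 0.586

d′ = 0.59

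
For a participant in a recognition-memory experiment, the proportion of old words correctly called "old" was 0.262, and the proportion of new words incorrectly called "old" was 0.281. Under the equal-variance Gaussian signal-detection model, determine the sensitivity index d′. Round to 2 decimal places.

Φ⁻¹(H) = Φ⁻¹(0.262) = -0.6372
Φ⁻¹(FA) = Φ⁻¹(0.281) = -0.5799
d' = z(H) − z(FA) = -0.6372 − (-0.5799) = -0.0573

d′ = -0.06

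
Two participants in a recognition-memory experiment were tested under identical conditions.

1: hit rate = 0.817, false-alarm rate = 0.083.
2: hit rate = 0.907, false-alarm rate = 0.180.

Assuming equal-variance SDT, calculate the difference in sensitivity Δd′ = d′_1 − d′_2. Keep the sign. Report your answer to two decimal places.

Δd′ = 0.05

1: z(0.817) = 0.904, z(0.083) = -1.385, d' = 2.289
2: z(0.907) = 1.323, z(0.180) = -0.915, d' = 2.238
Δd' = d'_1 − d'_2 = 2.289 − 2.238 = 0.051
1 has the higher sensitivity.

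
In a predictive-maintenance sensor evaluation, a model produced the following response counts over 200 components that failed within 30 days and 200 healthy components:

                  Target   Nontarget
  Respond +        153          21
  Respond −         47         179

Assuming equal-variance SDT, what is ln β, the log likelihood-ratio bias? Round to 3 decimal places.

H = 153/200 = 0.7650
FA = 21/200 = 0.1050
z(H) = z(0.7650) = 0.7225
z(FA) = z(0.1050) = -1.2536
ln β = −½·[z(H)² − z(FA)²] = −0.5 × (0.5220 − 1.5715) = 0.52475

ln β = 0.525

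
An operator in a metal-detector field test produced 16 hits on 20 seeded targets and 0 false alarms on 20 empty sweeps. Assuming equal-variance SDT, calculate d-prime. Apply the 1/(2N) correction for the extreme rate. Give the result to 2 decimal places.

d-prime = 2.80

The false-alarm rate is 0/20 = 0, so apply the 1/(2N) correction: FA → 1/(2·20) = 0.02500.
z(H) = z(0.80000) = 0.842
z(FA) = z(0.02500) = -1.960
d' = 0.842 − (-1.960) = 2.802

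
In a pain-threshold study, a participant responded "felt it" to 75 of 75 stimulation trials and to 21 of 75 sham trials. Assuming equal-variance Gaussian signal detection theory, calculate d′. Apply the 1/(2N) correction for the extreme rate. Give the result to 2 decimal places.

d′ = 3.06

The hit rate is 75/75 = 1, so apply the 1/(2N) correction: H → 1 − 1/(2·75) = 0.99333.
z(H) = z(0.99333) = 2.475
z(FA) = z(0.28000) = -0.583
d' = 2.475 − (-0.583) = 3.058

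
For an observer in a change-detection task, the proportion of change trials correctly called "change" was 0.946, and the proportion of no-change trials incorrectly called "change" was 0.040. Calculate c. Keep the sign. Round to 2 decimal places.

c = 0.07

z(H) = z(0.946) = 1.607
z(FA) = z(0.040) = -1.751
c = −½·[z(H) + z(FA)] = −0.5 × (1.607 + (-1.751)) = 0.072
c > 0: the observer has a conservative response bias.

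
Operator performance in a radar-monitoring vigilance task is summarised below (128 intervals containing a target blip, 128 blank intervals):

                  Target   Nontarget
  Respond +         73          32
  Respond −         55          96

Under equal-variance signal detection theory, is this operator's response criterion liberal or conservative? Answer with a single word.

conservative

z(H) = 0.177, z(FA) = -0.674
c = −½·(z(H) + z(FA)) = 0.2485
c > 0 → conservative criterion (biased toward responding “no”).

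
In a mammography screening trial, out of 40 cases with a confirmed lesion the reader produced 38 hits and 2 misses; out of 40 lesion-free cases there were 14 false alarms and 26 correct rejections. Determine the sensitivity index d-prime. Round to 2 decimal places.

d-prime = 2.03

H = 38/40 = 0.9500
FA = 14/40 = 0.3500
z(H) = 1.6449
z(FA) = -0.3853
d' = z(H) − z(FA) = 1.6449 − (-0.3853) = 2.0302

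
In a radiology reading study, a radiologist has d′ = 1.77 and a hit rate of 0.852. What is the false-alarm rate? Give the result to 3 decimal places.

false-alarm rate = 0.234

z(hit rate) = z(0.852) = 1.0450
z(FA) = z(H) − d' = 1.0450 − 1.77 = -0.7250
false-alarm rate = Φ(-0.7250) = 0.2342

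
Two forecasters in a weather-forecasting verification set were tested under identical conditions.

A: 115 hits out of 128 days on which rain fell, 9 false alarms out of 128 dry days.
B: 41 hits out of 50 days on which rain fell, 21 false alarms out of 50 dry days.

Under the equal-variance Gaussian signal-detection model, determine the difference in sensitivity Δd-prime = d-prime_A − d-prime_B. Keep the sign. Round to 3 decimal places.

Δd-prime = 1.629

A: z(0.8984) = 1.2725, z(0.0703) = -1.4736, d' = 2.7461
B: z(0.8200) = 0.9154, z(0.4200) = -0.2019, d' = 1.1173
Δd' = d'_A − d'_B = 2.7461 − 1.1173 = 1.6288
A has the higher sensitivity.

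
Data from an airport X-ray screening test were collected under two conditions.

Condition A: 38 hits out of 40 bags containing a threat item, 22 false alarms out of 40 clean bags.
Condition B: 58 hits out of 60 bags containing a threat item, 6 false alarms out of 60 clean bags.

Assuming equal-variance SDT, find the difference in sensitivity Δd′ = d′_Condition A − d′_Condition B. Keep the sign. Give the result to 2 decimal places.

Δd′ = -1.60

Condition A: z(0.9500) = 1.645, z(0.5500) = 0.126, d' = 1.519
Condition B: z(0.9667) = 1.834, z(0.1000) = -1.282, d' = 3.116
Δd' = d'_Condition A − d'_Condition B = 1.519 − 3.116 = -1.597
Condition B has the higher sensitivity.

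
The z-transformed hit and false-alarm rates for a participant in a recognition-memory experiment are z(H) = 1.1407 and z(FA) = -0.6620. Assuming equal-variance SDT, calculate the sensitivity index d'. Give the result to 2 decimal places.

d' = 1.80

d' = z(H) − z(FA) = 1.1407 − (-0.6620) = 1.8027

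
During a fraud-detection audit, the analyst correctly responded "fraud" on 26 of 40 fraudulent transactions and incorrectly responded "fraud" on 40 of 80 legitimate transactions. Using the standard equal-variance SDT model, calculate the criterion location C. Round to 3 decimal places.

C = -0.193

H = 26/40 = 0.6500
FA = 40/80 = 0.5000
z(H) = 0.3853
z(FA) = 0.0000
c = −½·[z(H) + z(FA)] = −0.5 × (0.3853 + 0.0000) = -0.19265
c < 0: the analyst has a liberal response bias.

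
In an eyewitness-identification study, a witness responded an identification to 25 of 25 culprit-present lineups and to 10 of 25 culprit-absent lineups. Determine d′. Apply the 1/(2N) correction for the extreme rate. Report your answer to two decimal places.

The hit rate is 25/25 = 1, so apply the 1/(2N) correction: H → 1 − 1/(2·25) = 0.98000.
z(H) = z(0.98000) = 2.054
z(FA) = z(0.40000) = -0.253
d' = 2.054 − (-0.253) = 2.307

d′ = 2.31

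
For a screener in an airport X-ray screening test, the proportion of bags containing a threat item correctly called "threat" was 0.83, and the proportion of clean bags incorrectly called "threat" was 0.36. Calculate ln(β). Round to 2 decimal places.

ln β = -0.39

z(0.83) = 0.954, z(0.36) = -0.358
ln β = −½·[z(H)² − z(FA)²] = −0.5 × (0.910 − 0.128) = -0.391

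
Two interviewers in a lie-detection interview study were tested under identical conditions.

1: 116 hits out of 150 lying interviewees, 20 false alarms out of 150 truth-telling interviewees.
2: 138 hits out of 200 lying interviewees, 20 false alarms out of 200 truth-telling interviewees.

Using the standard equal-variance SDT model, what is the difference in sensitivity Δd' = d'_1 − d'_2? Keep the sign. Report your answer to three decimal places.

1: z(0.7733) = 0.7498, z(0.1333) = -1.1109, d' = 1.8607
2: z(0.6900) = 0.4959, z(0.1000) = -1.2816, d' = 1.7775
Δd' = d'_1 − d'_2 = 1.8607 − 1.7775 = 0.0832
1 has the higher sensitivity.

Δd' = 0.083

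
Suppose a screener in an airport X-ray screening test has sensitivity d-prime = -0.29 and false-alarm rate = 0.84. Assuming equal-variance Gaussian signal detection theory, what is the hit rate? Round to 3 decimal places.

z(false-alarm rate) = z(0.84) = 0.9945
z(H) = z(FA) + d' = 0.9945 + (-0.29) = 0.7045
hit rate = Φ(0.7045) = 0.7594

hit rate = 0.759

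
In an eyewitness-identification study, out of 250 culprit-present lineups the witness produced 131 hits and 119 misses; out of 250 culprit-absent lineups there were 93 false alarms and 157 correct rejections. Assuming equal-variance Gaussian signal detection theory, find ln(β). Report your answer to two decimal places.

ln β = 0.05

H = 131/250 = 0.5240
FA = 93/250 = 0.3720
z(H) = z(0.5240) = 0.060
z(FA) = z(0.3720) = -0.327
ln β = −½·[z(H)² − z(FA)²] = −0.5 × (0.004 − 0.107) = 0.0515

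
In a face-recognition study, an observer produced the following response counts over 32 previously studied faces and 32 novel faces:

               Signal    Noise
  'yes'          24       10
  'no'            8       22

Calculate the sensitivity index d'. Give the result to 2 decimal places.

d' = 1.16

H = 24/32 = 0.7500
FA = 10/32 = 0.3125
z(H) = z(0.7500) = 0.6745
z(FA) = z(0.3125) = -0.4888
d' = z(H) − z(FA) = 0.6745 − (-0.4888) = 1.1633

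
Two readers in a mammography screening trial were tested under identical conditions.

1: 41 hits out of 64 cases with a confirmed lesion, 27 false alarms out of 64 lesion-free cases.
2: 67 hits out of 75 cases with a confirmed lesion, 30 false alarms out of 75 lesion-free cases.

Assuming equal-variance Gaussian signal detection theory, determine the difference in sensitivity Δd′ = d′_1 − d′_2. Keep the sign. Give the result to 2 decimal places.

1: z(0.6406) = 0.360, z(0.4219) = -0.197, d' = 0.557
2: z(0.8933) = 1.244, z(0.4000) = -0.253, d' = 1.497
Δd' = d'_1 − d'_2 = 0.557 − 1.497 = -0.940
2 has the higher sensitivity.

Δd′ = -0.94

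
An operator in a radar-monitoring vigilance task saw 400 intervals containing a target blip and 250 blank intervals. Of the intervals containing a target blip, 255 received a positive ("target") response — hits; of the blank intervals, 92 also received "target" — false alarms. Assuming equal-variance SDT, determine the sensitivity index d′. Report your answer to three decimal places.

H = 255/400 = 0.6375
FA = 92/250 = 0.3680
Φ⁻¹(H) = Φ⁻¹(0.6375) = 0.3518
Φ⁻¹(FA) = Φ⁻¹(0.3680) = -0.3372
d' = z(H) − z(FA) = 0.3518 − (-0.3372) = 0.6890

d′ = 0.689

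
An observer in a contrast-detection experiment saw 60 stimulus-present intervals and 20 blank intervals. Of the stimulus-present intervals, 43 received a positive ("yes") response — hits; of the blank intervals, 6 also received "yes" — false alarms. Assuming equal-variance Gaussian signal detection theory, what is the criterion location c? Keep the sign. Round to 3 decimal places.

H = 43/60 = 0.7167
FA = 6/20 = 0.3000
z(H) = 0.5731
z(FA) = -0.5244
c = −½·[z(H) + z(FA)] = −0.5 × (0.5731 + (-0.5244)) = -0.02435

c = -0.024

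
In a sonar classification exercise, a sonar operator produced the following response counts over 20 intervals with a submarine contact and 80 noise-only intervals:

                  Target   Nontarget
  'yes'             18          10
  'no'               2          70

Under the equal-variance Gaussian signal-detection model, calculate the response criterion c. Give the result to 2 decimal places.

H = 18/20 = 0.9000
FA = 10/80 = 0.1250
Φ⁻¹(H) = Φ⁻¹(0.9000) = 1.2816
Φ⁻¹(FA) = Φ⁻¹(0.1250) = -1.1503
c = −½·[z(H) + z(FA)] = −0.5 × (1.2816 + (-1.1503)) = -0.06565

c = -0.07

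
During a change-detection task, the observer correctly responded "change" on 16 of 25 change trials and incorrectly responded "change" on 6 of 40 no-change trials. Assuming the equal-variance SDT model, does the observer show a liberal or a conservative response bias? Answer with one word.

z(H) = 0.358, z(FA) = -1.036
c = −½·(z(H) + z(FA)) = 0.339
c > 0 → conservative criterion (biased toward responding “no”).

conservative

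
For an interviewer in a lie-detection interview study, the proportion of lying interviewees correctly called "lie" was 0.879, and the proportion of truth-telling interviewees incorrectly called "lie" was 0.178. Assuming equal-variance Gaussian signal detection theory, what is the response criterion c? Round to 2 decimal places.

z(0.879) = 1.1700, z(0.178) = -0.9230
c = −½·[z(H) + z(FA)] = −0.5 × (1.1700 + (-0.9230)) = -0.1235

c = -0.12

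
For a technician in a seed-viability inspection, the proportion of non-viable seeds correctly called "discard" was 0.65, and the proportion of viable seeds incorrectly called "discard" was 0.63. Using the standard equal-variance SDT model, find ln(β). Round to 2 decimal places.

z(H) = 0.385
z(FA) = 0.332
ln β = −½·[z(H)² − z(FA)²] = −0.5 × (0.148 − 0.110) = -0.019

ln β = -0.02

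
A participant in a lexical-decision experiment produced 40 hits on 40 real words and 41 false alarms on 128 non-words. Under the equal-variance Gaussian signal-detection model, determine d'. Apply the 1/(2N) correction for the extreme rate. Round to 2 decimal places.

d' = 2.71

The hit rate is 40/40 = 1, so apply the 1/(2N) correction: H → 1 − 1/(2·40) = 0.98750.
z(H) = z(0.98750) = 2.241
z(FA) = z(0.32031) = -0.467
d' = 2.241 − (-0.467) = 2.708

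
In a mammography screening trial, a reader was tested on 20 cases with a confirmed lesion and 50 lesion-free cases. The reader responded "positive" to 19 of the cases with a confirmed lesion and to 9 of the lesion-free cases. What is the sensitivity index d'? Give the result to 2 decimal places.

d' = 2.56

H = 19/20 = 0.9500
FA = 9/50 = 0.1800
z(H) = z(0.9500) = 1.645
z(FA) = z(0.1800) = -0.915
d' = z(H) − z(FA) = 1.645 − (-0.915) = 2.560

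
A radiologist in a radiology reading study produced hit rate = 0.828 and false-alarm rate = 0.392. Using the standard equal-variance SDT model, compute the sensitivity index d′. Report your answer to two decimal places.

z(0.828) = 0.946, z(0.392) = -0.274
d' = z(H) − z(FA) = 0.946 − (-0.274) = 1.220

d′ = 1.22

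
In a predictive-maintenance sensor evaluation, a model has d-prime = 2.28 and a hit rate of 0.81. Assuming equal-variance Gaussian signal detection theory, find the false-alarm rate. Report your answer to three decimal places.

false-alarm rate = 0.080

z(hit rate) = z(0.81) = 0.8779
z(FA) = z(H) − d' = 0.8779 − 2.28 = -1.4021
false-alarm rate = Φ(-1.4021) = 0.0804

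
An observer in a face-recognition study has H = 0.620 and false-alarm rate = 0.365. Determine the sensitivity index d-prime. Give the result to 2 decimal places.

z(H) = z(0.620) = 0.3055
z(FA) = z(0.365) = -0.3451
d' = z(H) − z(FA) = 0.3055 − (-0.3451) = 0.6506

d-prime = 0.65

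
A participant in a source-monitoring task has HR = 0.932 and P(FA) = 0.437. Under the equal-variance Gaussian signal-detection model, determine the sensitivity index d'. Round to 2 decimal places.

d' = 1.65

z(0.932) = 1.4909, z(0.437) = -0.1586
d' = z(H) − z(FA) = 1.4909 − (-0.1586) = 1.6495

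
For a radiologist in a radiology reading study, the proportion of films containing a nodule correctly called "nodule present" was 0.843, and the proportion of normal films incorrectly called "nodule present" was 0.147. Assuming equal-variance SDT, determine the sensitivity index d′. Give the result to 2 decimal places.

d′ = 2.06

Φ⁻¹(H) = Φ⁻¹(0.843) = 1.007
Φ⁻¹(FA) = Φ⁻¹(0.147) = -1.049
d' = z(H) − z(FA) = 1.007 − (-1.049) = 2.056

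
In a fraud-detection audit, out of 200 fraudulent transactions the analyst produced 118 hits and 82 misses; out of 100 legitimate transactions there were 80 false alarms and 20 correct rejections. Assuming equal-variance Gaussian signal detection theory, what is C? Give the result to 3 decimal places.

H = 118/200 = 0.5900
FA = 80/100 = 0.8000
Φ⁻¹(0.5900) = 0.2275, Φ⁻¹(0.8000) = 0.8416
c = −½·[z(H) + z(FA)] = −0.5 × (0.2275 + 0.8416) = -0.53455

C = -0.535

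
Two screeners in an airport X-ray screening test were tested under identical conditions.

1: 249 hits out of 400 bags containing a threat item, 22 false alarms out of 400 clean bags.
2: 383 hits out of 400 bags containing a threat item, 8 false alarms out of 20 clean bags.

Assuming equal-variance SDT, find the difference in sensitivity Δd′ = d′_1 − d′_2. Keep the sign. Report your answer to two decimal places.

1: z(0.6225) = 0.312, z(0.0550) = -1.598, d' = 1.910
2: z(0.9575) = 1.722, z(0.4000) = -0.253, d' = 1.975
Δd' = d'_1 − d'_2 = 1.910 − 1.975 = -0.065
2 has the higher sensitivity.

Δd′ = -0.07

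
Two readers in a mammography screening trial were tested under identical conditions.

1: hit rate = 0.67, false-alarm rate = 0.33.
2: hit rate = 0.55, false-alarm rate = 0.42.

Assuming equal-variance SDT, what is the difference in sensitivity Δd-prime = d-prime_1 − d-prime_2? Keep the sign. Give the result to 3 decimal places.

Δd-prime = 0.552

1: z(0.67) = 0.4399, z(0.33) = -0.4399, d' = 0.8798
2: z(0.55) = 0.1257, z(0.42) = -0.2019, d' = 0.3276
Δd' = d'_1 − d'_2 = 0.8798 − 0.3276 = 0.5522
1 has the higher sensitivity.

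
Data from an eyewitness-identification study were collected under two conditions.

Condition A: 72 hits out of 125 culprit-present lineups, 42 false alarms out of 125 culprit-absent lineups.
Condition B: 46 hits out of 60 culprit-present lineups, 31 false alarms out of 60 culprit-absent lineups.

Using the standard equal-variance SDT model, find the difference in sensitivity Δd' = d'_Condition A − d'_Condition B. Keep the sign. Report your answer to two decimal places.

Condition A: z(0.5760) = 0.192, z(0.3360) = -0.423, d' = 0.615
Condition B: z(0.7667) = 0.728, z(0.5167) = 0.042, d' = 0.686
Δd' = d'_Condition A − d'_Condition B = 0.615 − 0.686 = -0.071
Condition B has the higher sensitivity.

Δd' = -0.07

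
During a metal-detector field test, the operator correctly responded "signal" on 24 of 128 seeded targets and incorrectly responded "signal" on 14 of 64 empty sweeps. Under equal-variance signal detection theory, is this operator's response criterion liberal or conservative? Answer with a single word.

z(H) = -0.887, z(FA) = -0.776
c = −½·(z(H) + z(FA)) = 0.8315
c > 0 → conservative criterion (biased toward responding “no”).

conservative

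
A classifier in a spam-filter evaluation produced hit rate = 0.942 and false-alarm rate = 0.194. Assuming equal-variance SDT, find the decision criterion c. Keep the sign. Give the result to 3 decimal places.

c = -0.354

z(H) = 1.5718
z(FA) = -0.8633
c = −½·[z(H) + z(FA)] = −0.5 × (1.5718 + (-0.8633)) = -0.35425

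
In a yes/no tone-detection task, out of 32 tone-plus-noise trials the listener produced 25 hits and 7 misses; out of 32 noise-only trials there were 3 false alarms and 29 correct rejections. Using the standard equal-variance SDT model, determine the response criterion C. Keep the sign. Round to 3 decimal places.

H = 25/32 = 0.7812
FA = 3/32 = 0.0938
z(0.7812) = 0.7763, z(0.0938) = -1.3177
c = −½·[z(H) + z(FA)] = −0.5 × (0.7763 + (-1.3177)) = 0.2707
c > 0: the listener has a conservative response bias.

C = 0.271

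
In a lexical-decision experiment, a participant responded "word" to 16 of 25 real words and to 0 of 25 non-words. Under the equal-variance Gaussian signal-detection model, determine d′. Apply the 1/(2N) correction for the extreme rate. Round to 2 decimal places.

d′ = 2.41

The false-alarm rate is 0/25 = 0, so apply the 1/(2N) correction: FA → 1/(2·25) = 0.02000.
z(H) = z(0.64000) = 0.358
z(FA) = z(0.02000) = -2.054
d' = 0.358 − (-2.054) = 2.412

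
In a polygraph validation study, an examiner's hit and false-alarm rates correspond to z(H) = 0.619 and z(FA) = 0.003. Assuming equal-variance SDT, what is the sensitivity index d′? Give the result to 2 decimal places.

d′ = 0.62

d' = z(H) − z(FA) = 0.619 − 0.003 = 0.616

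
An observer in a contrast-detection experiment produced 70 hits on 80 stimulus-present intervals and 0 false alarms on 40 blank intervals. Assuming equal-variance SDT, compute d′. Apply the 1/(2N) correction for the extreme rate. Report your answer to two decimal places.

d′ = 3.39

The false-alarm rate is 0/40 = 0, so apply the 1/(2N) correction: FA → 1/(2·40) = 0.01250.
z(H) = z(0.87500) = 1.150
z(FA) = z(0.01250) = -2.241
d' = 1.150 − (-2.241) = 3.391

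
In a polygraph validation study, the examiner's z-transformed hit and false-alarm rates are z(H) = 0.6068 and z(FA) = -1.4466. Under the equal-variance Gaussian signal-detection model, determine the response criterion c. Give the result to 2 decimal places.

c = −½·[z(H) + z(FA)] = −½·(0.6068 + (-1.4466)) = 0.4199

c = 0.42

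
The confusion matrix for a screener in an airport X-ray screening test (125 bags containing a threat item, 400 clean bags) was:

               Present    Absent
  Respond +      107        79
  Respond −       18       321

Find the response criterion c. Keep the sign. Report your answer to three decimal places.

H = 107/125 = 0.8560
FA = 79/400 = 0.1975
z(0.8560) = 1.0625, z(0.1975) = -0.8506
c = −½·[z(H) + z(FA)] = −0.5 × (1.0625 + (-0.8506)) = -0.10595

c = -0.106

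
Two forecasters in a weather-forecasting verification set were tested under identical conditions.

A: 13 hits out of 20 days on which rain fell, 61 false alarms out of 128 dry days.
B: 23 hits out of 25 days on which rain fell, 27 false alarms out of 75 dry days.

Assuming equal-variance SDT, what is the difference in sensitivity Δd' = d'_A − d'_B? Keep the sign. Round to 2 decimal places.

Δd' = -1.32

A: z(0.6500) = 0.385, z(0.4766) = -0.059, d' = 0.444
B: z(0.9200) = 1.405, z(0.3600) = -0.358, d' = 1.763
Δd' = d'_A − d'_B = 0.444 − 1.763 = -1.319
B has the higher sensitivity.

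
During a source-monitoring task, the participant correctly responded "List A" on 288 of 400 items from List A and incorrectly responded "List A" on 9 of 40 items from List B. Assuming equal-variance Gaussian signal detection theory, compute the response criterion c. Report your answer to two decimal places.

H = 288/400 = 0.7200
FA = 9/40 = 0.2250
z(H) = z(0.7200) = 0.583
z(FA) = z(0.2250) = -0.755
c = −½·[z(H) + z(FA)] = −0.5 × (0.583 + (-0.755)) = 0.086
c > 0: the participant has a conservative response bias.

c = 0.09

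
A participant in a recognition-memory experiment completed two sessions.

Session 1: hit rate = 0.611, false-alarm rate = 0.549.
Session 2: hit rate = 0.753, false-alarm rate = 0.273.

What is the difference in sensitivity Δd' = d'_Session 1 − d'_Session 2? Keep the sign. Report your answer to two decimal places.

Session 1: z(0.611) = 0.282, z(0.549) = 0.123, d' = 0.159
Session 2: z(0.753) = 0.684, z(0.273) = -0.604, d' = 1.288
Δd' = d'_Session 1 − d'_Session 2 = 0.159 − 1.288 = -1.129
Session 2 has the higher sensitivity.

Δd' = -1.13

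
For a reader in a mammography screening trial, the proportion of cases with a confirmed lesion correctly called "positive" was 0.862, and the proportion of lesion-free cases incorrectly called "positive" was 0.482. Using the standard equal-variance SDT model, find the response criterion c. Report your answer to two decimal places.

z(H) = z(0.862) = 1.089
z(FA) = z(0.482) = -0.045
c = −½·[z(H) + z(FA)] = −0.5 × (1.089 + (-0.045)) = -0.522
c < 0: the reader has a liberal response bias.

c = -0.52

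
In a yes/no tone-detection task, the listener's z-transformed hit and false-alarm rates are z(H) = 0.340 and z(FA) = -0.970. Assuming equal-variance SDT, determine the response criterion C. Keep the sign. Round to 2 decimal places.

C = 0.32

c = −½·[z(H) + z(FA)] = −½·(0.340 + (-0.970)) = 0.315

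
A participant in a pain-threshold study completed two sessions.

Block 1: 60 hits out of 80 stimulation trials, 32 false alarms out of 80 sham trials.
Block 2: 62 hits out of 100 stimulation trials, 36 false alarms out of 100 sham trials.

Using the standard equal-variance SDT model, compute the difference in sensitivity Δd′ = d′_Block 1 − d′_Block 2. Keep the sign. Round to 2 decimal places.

Block 1: z(0.7500) = 0.674, z(0.4000) = -0.253, d' = 0.927
Block 2: z(0.6200) = 0.305, z(0.3600) = -0.358, d' = 0.663
Δd' = d'_Block 1 − d'_Block 2 = 0.927 − 0.663 = 0.264
Block 1 has the higher sensitivity.

Δd′ = 0.26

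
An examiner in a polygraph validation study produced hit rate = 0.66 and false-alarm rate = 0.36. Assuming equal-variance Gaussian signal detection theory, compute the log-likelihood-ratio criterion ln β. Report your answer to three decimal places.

ln β = -0.021

z(0.66) = 0.4125, z(0.36) = -0.3585
ln β = −½·[z(H)² − z(FA)²] = −0.5 × (0.1702 − 0.1285) = -0.02085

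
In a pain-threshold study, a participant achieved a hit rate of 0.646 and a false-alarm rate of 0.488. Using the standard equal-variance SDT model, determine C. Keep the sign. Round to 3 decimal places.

C = -0.172

z(H) = z(0.646) = 0.3745
z(FA) = z(0.488) = -0.0301
c = −½·[z(H) + z(FA)] = −0.5 × (0.3745 + (-0.0301)) = -0.1722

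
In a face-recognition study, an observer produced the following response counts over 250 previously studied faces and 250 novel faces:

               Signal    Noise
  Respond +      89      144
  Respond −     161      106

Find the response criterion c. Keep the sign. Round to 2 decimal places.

c = 0.09

H = 89/250 = 0.3560
FA = 144/250 = 0.5760
Φ⁻¹(H) = Φ⁻¹(0.3560) = -0.3692
Φ⁻¹(FA) = Φ⁻¹(0.5760) = 0.1917
c = −½·[z(H) + z(FA)] = −0.5 × (-0.3692 + 0.1917) = 0.08875
c > 0: the observer has a conservative response bias.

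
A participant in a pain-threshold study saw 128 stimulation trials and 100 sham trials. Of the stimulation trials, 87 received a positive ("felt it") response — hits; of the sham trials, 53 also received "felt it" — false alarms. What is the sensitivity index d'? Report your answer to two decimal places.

d' = 0.39

H = 87/128 = 0.6797
FA = 53/100 = 0.5300
Φ⁻¹(H) = 0.467
Φ⁻¹(FA) = 0.075
d' = z(H) − z(FA) = 0.467 − 0.075 = 0.392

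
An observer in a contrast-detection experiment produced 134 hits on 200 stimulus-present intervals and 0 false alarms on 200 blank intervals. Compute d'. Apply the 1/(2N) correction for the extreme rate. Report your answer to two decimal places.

The false-alarm rate is 0/200 = 0, so apply the 1/(2N) correction: FA → 1/(2·200) = 0.00250.
z(H) = z(0.67000) = 0.440
z(FA) = z(0.00250) = -2.807
d' = 0.440 − (-2.807) = 3.247

d' = 3.25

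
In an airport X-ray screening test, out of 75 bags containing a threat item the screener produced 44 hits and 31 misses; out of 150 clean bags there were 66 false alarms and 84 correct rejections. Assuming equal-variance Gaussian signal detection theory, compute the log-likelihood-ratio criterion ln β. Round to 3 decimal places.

H = 44/75 = 0.5867
FA = 66/150 = 0.4400
Φ⁻¹(0.5867) = 0.2191, Φ⁻¹(0.4400) = -0.1510
ln β = −½·[z(H)² − z(FA)²] = −0.5 × (0.0480 − 0.0228) = -0.0126

ln β = -0.013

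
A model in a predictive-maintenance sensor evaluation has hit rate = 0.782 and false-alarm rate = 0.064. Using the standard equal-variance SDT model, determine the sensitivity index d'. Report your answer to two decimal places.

d' = 2.30

z(0.782) = 0.779, z(0.064) = -1.522
d' = z(H) − z(FA) = 0.779 − (-1.522) = 2.301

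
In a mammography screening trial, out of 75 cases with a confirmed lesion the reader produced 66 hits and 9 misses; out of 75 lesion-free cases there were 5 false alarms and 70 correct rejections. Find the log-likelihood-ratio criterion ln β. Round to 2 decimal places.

ln β = 0.44

H = 66/75 = 0.8800
FA = 5/75 = 0.0667
z(0.8800) = 1.175, z(0.0667) = -1.501
ln β = −½·[z(H)² − z(FA)²] = −0.5 × (1.381 − 2.253) = 0.436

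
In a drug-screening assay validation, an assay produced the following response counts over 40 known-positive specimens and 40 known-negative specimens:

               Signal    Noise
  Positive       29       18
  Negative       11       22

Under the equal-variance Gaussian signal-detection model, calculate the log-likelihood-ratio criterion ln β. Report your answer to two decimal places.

H = 29/40 = 0.7250
FA = 18/40 = 0.4500
z(H) = 0.598
z(FA) = -0.126
ln β = −½·[z(H)² − z(FA)²] = −0.5 × (0.358 − 0.016) = -0.171

ln β = -0.17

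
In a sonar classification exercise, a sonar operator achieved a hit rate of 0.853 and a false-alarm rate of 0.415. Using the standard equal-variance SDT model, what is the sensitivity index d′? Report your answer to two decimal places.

d′ = 1.26

z(H) = z(0.853) = 1.0494
z(FA) = z(0.415) = -0.2147
d' = z(H) − z(FA) = 1.0494 − (-0.2147) = 1.2641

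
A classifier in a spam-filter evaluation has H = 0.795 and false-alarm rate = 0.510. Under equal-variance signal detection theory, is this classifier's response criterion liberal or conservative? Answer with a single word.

liberal

z(H) = 0.824, z(FA) = 0.025
c = −½·(z(H) + z(FA)) = -0.4245
c < 0 → liberal criterion (biased toward responding “yes”).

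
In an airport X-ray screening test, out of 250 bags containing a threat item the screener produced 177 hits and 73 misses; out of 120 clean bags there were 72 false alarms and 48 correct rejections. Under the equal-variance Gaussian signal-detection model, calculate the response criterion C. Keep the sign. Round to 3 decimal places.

H = 177/250 = 0.7080
FA = 72/120 = 0.6000
z(H) = 0.5476
z(FA) = 0.2533
c = −½·[z(H) + z(FA)] = −0.5 × (0.5476 + 0.2533) = -0.40045
c < 0: the screener has a liberal response bias.

C = -0.400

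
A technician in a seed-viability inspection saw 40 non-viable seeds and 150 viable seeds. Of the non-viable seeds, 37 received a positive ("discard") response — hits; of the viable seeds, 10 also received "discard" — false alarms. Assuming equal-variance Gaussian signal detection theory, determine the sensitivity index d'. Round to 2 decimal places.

d' = 2.94

H = 37/40 = 0.9250
FA = 10/150 = 0.0667
z(0.9250) = 1.440, z(0.0667) = -1.501
d' = z(H) − z(FA) = 1.440 − (-1.501) = 2.941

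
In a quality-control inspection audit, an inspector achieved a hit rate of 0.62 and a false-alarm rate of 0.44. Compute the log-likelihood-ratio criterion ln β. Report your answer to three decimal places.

ln β = -0.035

Φ⁻¹(H) = Φ⁻¹(0.62) = 0.3055
Φ⁻¹(FA) = Φ⁻¹(0.44) = -0.1510
ln β = −½·[z(H)² − z(FA)²] = −0.5 × (0.0933 − 0.0228) = -0.03525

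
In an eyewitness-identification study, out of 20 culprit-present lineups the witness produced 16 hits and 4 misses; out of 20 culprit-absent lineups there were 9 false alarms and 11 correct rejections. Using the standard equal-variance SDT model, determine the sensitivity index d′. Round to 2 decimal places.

d′ = 0.97

H = 16/20 = 0.8000
FA = 9/20 = 0.4500
z(H) = z(0.8000) = 0.842
z(FA) = z(0.4500) = -0.126
d' = z(H) − z(FA) = 0.842 − (-0.126) = 0.968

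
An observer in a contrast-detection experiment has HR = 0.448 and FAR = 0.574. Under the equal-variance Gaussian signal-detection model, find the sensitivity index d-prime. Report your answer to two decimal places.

z(H) = z(0.448) = -0.131
z(FA) = z(0.574) = 0.187
d' = z(H) − z(FA) = -0.131 − 0.187 = -0.318

d-prime = -0.32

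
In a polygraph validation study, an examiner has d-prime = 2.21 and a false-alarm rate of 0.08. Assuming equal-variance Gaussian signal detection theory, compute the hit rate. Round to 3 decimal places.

hit rate = 0.790

z(false-alarm rate) = z(0.08) = -1.4051
z(H) = z(FA) + d' = -1.4051 + 2.21 = 0.8049
hit rate = Φ(0.8049) = 0.7896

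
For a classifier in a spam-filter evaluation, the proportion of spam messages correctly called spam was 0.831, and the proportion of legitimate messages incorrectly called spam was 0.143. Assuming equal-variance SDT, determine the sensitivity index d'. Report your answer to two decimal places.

Φ⁻¹(0.831) = 0.9581, Φ⁻¹(0.143) = -1.0669
d' = z(H) − z(FA) = 0.9581 − (-1.0669) = 2.0250

d' = 2.03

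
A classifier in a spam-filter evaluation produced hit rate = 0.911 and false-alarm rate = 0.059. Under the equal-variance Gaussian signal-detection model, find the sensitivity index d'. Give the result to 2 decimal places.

d' = 2.91

Φ⁻¹(0.911) = 1.347, Φ⁻¹(0.059) = -1.563
d' = z(H) − z(FA) = 1.347 − (-1.563) = 2.910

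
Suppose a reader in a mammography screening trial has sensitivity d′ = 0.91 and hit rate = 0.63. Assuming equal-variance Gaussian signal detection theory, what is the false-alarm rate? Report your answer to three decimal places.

z(hit rate) = z(0.63) = 0.3319
z(FA) = z(H) − d' = 0.3319 − 0.91 = -0.5781
false-alarm rate = Φ(-0.5781) = 0.2816

false-alarm rate = 0.282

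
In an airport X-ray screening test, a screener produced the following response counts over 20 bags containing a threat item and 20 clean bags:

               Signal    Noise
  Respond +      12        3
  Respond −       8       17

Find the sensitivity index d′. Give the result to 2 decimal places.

H = 12/20 = 0.6000
FA = 3/20 = 0.1500
Φ⁻¹(0.6000) = 0.2533, Φ⁻¹(0.1500) = -1.0364
d' = z(H) − z(FA) = 0.2533 − (-1.0364) = 1.2897

d′ = 1.29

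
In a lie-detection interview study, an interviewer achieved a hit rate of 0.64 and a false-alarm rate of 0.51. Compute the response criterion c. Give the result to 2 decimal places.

c = -0.19

Φ⁻¹(H) = 0.3585
Φ⁻¹(FA) = 0.0251
c = −½·[z(H) + z(FA)] = −0.5 × (0.3585 + 0.0251) = -0.1918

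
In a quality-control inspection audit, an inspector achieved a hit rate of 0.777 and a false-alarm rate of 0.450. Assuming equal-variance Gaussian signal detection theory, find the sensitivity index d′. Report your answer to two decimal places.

d′ = 0.89

z(H) = z(0.777) = 0.7621
z(FA) = z(0.450) = -0.1257
d' = z(H) − z(FA) = 0.7621 − (-0.1257) = 0.8878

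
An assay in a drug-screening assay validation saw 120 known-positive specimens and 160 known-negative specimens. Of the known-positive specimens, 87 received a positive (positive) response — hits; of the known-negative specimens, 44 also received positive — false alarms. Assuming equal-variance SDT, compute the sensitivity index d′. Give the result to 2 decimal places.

H = 87/120 = 0.7250
FA = 44/160 = 0.2750
z(H) = 0.598
z(FA) = -0.598
d' = z(H) − z(FA) = 0.598 − (-0.598) = 1.196

d′ = 1.20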